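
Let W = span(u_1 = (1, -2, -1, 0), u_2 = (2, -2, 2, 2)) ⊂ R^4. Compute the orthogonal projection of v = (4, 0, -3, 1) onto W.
proj_W(v) = (11/10, -23/10, -13/10, -1/10)

Set up U = [u_1 | ... | u_2] ∈ R^(4×2). The projector onto W = col(U) is P = U (U^T U)^(-1) U^T.
Compute U^T U =
  [6, 4]
  [4, 16],
and U^T v = (7, 4).
Solve U^T U · c = U^T v for the coefficients: c = (6/5, -1/20). The projection is proj_W(v) = U c.
Check: (v - proj_W(v)) · u_1 = 0  (should be 0).
Check: (v - proj_W(v)) · u_2 = 0  (should be 0).
Result: proj_W(v) = (11/10, -23/10, -13/10, -1/10).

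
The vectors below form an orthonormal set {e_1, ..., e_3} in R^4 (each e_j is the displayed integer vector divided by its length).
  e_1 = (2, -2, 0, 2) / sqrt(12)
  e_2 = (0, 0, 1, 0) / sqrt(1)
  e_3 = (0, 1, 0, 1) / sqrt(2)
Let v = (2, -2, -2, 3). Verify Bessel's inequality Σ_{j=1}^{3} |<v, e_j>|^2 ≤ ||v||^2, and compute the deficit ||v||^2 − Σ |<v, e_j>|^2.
Σ |<v, e_j>|^2 = 125/6; ||v||^2 = 21; deficit = 1/6

Write each e_j = u_j / sqrt(<u_j, u_j>) where u_j is the displayed integer vector. Then <v, e_j> = <v, u_j> / sqrt(<u_j, u_j>), so |<v, e_j>|^2 = <v, u_j>^2 / <u_j, u_j>.
Coefficients: <v, e_1> = 14/sqrt(12), <v, e_2> = -2/sqrt(1), <v, e_3> = 1/sqrt(2).
Square and sum: Σ |<v, e_j>|^2 = 125/6.
Compute ||v||^2 = v·v = 21.
Deficit = 21 − 125/6 = 1/6 ≥ 0, confirming Bessel's inequality. (The deficit equals ||v − Σ <v,e_j> e_j||^2, the squared distance from v to span{e_j}.)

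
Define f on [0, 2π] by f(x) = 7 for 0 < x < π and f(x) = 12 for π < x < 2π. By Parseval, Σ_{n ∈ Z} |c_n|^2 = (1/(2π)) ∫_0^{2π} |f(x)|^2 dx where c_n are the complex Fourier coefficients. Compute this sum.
Σ |c_n|^2 = 193/2

Parseval equates the L^2 energy of f (normalised by 1/(2π)) with the ℓ^2 sum of its Fourier coefficients: (1/(2π)) ∫_0^{2π} |f|^2 = Σ |c_n|^2.
Compute the left side: (1/(2π)) [∫_0^π 7^2 dx + ∫_π^{2π} 12^2 dx] = (1/(2π)) · (49π + 144π) = (49 + 144)/2 = 193/2.
So Σ_{n ∈ Z} |c_n|^2 = 193/2.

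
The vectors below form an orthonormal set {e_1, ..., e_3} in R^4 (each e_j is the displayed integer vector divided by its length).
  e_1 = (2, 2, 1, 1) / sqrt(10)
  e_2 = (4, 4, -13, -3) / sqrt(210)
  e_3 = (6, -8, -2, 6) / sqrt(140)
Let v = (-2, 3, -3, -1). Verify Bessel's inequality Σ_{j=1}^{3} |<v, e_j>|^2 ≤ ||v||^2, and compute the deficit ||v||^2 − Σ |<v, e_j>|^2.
Σ |<v, e_j>|^2 = 296/15; ||v||^2 = 23; deficit = 49/15

Write each e_j = u_j / sqrt(<u_j, u_j>) where u_j is the displayed integer vector. Then <v, e_j> = <v, u_j> / sqrt(<u_j, u_j>), so |<v, e_j>|^2 = <v, u_j>^2 / <u_j, u_j>.
Coefficients: <v, e_1> = -2/sqrt(10), <v, e_2> = 46/sqrt(210), <v, e_3> = -36/sqrt(140).
Square and sum: Σ |<v, e_j>|^2 = 296/15.
Compute ||v||^2 = v·v = 23.
Deficit = 23 − 296/15 = 49/15 ≥ 0, confirming Bessel's inequality. (The deficit equals ||v − Σ <v,e_j> e_j||^2, the squared distance from v to span{e_j}.)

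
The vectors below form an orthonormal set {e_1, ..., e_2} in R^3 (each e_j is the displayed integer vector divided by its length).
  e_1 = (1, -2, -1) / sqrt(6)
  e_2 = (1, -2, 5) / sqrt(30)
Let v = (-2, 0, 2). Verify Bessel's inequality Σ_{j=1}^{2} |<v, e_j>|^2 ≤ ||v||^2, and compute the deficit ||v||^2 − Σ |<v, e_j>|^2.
Σ |<v, e_j>|^2 = 24/5; ||v||^2 = 8; deficit = 16/5

Write each e_j = u_j / sqrt(<u_j, u_j>) where u_j is the displayed integer vector. Then <v, e_j> = <v, u_j> / sqrt(<u_j, u_j>), so |<v, e_j>|^2 = <v, u_j>^2 / <u_j, u_j>.
Coefficients: <v, e_1> = -4/sqrt(6), <v, e_2> = 8/sqrt(30).
Square and sum: Σ |<v, e_j>|^2 = 24/5.
Compute ||v||^2 = v·v = 8.
Deficit = 8 − 24/5 = 16/5 ≥ 0, confirming Bessel's inequality. (The deficit equals ||v − Σ <v,e_j> e_j||^2, the squared distance from v to span{e_j}.)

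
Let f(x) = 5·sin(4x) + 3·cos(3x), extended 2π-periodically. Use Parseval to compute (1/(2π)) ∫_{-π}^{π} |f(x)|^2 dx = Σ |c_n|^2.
Σ |c_n|^2 = 17

Expand |f|^2 and use orthogonality of {sin(nx), cos(mx)} on [-π, π]:
  ∫_{-π}^{π} sin(nx)^2 dx = π, ∫ cos(mx)^2 dx = π, and cross terms integrate to 0.
So ∫_{-π}^{π} f(x)^2 dx = 5^2 · π + 3^2 · π = (25 + 9)π.
Divide by 2π: (25 + 9)/2 = 17.
By Parseval, this equals Σ |c_n|^2.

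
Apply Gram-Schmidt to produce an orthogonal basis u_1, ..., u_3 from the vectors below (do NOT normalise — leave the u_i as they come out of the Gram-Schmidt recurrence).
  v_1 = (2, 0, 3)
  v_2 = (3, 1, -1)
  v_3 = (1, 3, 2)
Orthogonal basis:
  u_1 = (2, 0, 3)
  u_2 = (33/13, 1, -22/13)
  u_3 = (-51/67, 187/67, 34/67)

Apply the Gram-Schmidt recurrence
  u_1 = v_1
  u_i = v_i − Σ_{j<i} ((v_i · u_j) / (u_j · u_j)) · u_j.

Step by step this gives:
  u_1 = (2, 0, 3)
  u_2 = (33/13, 1, -22/13)
  u_3 = (-51/67, 187/67, 34/67)

Orthogonality check:
  u_2 · u_1 = 0 (should be 0)
  u_3 · u_1 = 0 (should be 0)
  u_3 · u_2 = 0 (should be 0)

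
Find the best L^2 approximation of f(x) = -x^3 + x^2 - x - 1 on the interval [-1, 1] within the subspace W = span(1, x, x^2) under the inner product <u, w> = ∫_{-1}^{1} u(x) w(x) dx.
g(x) = x^2 - 8*x/5 - 1

The best approximation g ∈ W is the orthogonal projection of f onto W. Writing g = a_0 + a_1 x + a_2 x^2, the coefficients solve the normal equations G · a = b where
  G_{ij} = <φ_i, φ_j> and b_i = <f, φ_i>, with φ_0 = 1, φ_1 = x, φ_2 = x^2.
G =
  [2, 0, 2/3]
  [0, 2/3, 0]
  [2/3, 0, 2/5],
b = (-4/3, -16/15, -4/15).
Solving gives a_0 = -1, a_1 = -8/5, a_2 = 1, so
  g(x) = x^2 - 8*x/5 - 1.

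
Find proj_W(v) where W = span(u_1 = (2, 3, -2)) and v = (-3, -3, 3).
proj_W(v) = (-42/17, -63/17, 42/17)

Set up U = [u_1 | ... | u_1] ∈ R^(3×1). The projector onto W = col(U) is P = U (U^T U)^(-1) U^T.
Compute U^T U =
  [17],
and U^T v = (-21).
Solve U^T U · c = U^T v for the coefficients: c = (-21/17). The projection is proj_W(v) = U c.
Check: (v - proj_W(v)) · u_1 = 0  (should be 0).
Result: proj_W(v) = (-42/17, -63/17, 42/17).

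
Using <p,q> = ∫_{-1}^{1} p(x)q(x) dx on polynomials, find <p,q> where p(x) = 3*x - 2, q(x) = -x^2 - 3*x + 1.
<p,q> = -26/3

Expand the product: p(x)·q(x) = -3*x^3 - 7*x^2 + 9*x - 2.
∫_{-1}^{1} of each monomial x^k gives [2/(k+1) if k even, 0 if k odd]. Integrating term-by-term (or equivalently evaluating the antiderivative F(x) = -3*x^4/4 - 7*x^3/3 + 9*x^2/2 - 2*x at the endpoints):
  F(1) − F(−1) = -7/12 − (97/12) = -26/3.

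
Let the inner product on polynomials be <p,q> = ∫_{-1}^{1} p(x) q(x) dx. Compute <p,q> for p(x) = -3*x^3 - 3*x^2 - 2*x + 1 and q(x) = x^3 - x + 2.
<p,q> = 92/105

Expand the product: p(x)·q(x) = -3*x^6 - 3*x^5 + x^4 - 2*x^3 - 4*x^2 - 5*x + 2.
∫_{-1}^{1} of each monomial x^k gives [2/(k+1) if k even, 0 if k odd]. Integrating term-by-term (or equivalently evaluating the antiderivative F(x) = -3*x^7/7 - x^6/2 + x^5/5 - x^4/2 - 4*x^3/3 - 5*x^2/2 + 2*x at the endpoints):
  F(1) − F(−1) = -643/210 − (-827/210) = 92/105.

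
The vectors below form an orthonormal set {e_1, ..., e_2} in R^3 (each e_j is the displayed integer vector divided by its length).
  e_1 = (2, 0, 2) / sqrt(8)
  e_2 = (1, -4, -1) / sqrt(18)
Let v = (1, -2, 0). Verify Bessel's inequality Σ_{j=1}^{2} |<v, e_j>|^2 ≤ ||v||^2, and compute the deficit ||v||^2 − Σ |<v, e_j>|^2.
Σ |<v, e_j>|^2 = 5; ||v||^2 = 5; deficit = 0

Write each e_j = u_j / sqrt(<u_j, u_j>) where u_j is the displayed integer vector. Then <v, e_j> = <v, u_j> / sqrt(<u_j, u_j>), so |<v, e_j>|^2 = <v, u_j>^2 / <u_j, u_j>.
Coefficients: <v, e_1> = 2/sqrt(8), <v, e_2> = 9/sqrt(18).
Square and sum: Σ |<v, e_j>|^2 = 5.
Compute ||v||^2 = v·v = 5.
Deficit = 5 − 5 = 0 ≥ 0, confirming Bessel's inequality. (The deficit equals ||v − Σ <v,e_j> e_j||^2, the squared distance from v to span{e_j}.)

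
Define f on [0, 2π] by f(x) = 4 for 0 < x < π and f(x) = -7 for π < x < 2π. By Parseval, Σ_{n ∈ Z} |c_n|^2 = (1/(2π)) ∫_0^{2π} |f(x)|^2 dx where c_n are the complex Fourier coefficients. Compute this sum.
Σ |c_n|^2 = 65/2

Parseval equates the L^2 energy of f (normalised by 1/(2π)) with the ℓ^2 sum of its Fourier coefficients: (1/(2π)) ∫_0^{2π} |f|^2 = Σ |c_n|^2.
Compute the left side: (1/(2π)) [∫_0^π 4^2 dx + ∫_π^{2π} (-7)^2 dx] = (1/(2π)) · (16π + 49π) = (16 + 49)/2 = 65/2.
So Σ_{n ∈ Z} |c_n|^2 = 65/2.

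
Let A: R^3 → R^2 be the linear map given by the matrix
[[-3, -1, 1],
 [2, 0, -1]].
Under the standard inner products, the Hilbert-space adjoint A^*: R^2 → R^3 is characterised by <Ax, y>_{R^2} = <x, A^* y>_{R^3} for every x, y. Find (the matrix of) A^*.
A^* = A^T =
[[-3, 2],
 [-1, 0],
 [1, -1]]

For real matrices with standard dot products, the defining identity <Ax, y> = <x, A^* y> gives (Ax)^T y = x^T (A^*) y, i.e. x^T A^T y = x^T (A^*) y. Since this holds for all x, y, we must have A^* = A^T. Therefore
A^* =
[[-3, 2],
 [-1, 0],
 [1, -1]].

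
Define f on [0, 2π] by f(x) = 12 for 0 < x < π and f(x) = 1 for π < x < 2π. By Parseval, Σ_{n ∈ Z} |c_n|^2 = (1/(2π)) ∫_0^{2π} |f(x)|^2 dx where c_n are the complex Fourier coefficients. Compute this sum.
Σ |c_n|^2 = 145/2

Parseval equates the L^2 energy of f (normalised by 1/(2π)) with the ℓ^2 sum of its Fourier coefficients: (1/(2π)) ∫_0^{2π} |f|^2 = Σ |c_n|^2.
Compute the left side: (1/(2π)) [∫_0^π 12^2 dx + ∫_π^{2π} 1^2 dx] = (1/(2π)) · (144π + 1π) = (144 + 1)/2 = 145/2.
So Σ_{n ∈ Z} |c_n|^2 = 145/2.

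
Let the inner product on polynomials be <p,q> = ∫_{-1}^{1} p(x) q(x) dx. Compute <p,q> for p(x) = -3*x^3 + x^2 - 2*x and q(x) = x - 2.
<p,q> = -58/15

Expand the product: p(x)·q(x) = -3*x^4 + 7*x^3 - 4*x^2 + 4*x.
∫_{-1}^{1} of each monomial x^k gives [2/(k+1) if k even, 0 if k odd]. Integrating term-by-term (or equivalently evaluating the antiderivative F(x) = -3*x^5/5 + 7*x^4/4 - 4*x^3/3 + 2*x^2 at the endpoints):
  F(1) − F(−1) = 109/60 − (341/60) = -58/15.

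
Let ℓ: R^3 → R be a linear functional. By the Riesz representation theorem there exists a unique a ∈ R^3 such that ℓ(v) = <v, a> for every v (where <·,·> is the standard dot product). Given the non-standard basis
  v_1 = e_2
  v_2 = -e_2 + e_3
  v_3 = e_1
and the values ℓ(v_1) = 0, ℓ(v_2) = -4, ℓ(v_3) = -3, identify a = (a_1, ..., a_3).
a = (-3, 0, -4)

Write a = (a_1, ..., a_3) in the standard basis. For each basis vector v_i, ℓ(v_i) = <v_i, a> is a linear equation in the a_j's. Collect the n equations into a matrix system V a = ℓ, where row i of V is v_i (expressed in the standard basis). Since V is invertible (lower-triangular with 1s on the diagonal, up to permutation), solve by back-substitution:
  V =
[[0, 1, 0],
 [0, -1, 1],
 [1, 0, 0]]
  V a = (0, -4, -3)
Solving gives a = (-3, 0, -4).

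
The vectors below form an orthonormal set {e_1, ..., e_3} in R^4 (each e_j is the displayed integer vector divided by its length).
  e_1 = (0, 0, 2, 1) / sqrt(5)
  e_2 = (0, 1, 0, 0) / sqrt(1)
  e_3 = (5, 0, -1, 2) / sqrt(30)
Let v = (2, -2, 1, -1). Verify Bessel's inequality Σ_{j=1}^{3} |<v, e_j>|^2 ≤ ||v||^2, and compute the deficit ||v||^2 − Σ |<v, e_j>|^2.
Σ |<v, e_j>|^2 = 35/6; ||v||^2 = 10; deficit = 25/6

Write each e_j = u_j / sqrt(<u_j, u_j>) where u_j is the displayed integer vector. Then <v, e_j> = <v, u_j> / sqrt(<u_j, u_j>), so |<v, e_j>|^2 = <v, u_j>^2 / <u_j, u_j>.
Coefficients: <v, e_1> = 1/sqrt(5), <v, e_2> = -2/sqrt(1), <v, e_3> = 7/sqrt(30).
Square and sum: Σ |<v, e_j>|^2 = 35/6.
Compute ||v||^2 = v·v = 10.
Deficit = 10 − 35/6 = 25/6 ≥ 0, confirming Bessel's inequality. (The deficit equals ||v − Σ <v,e_j> e_j||^2, the squared distance from v to span{e_j}.)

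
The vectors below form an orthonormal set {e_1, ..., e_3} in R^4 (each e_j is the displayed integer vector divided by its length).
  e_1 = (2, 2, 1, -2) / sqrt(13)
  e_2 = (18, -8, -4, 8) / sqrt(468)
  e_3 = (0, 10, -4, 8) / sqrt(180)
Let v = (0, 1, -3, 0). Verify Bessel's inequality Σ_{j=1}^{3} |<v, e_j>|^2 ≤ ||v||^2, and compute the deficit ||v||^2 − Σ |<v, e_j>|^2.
Σ |<v, e_j>|^2 = 14/5; ||v||^2 = 10; deficit = 36/5

Write each e_j = u_j / sqrt(<u_j, u_j>) where u_j is the displayed integer vector. Then <v, e_j> = <v, u_j> / sqrt(<u_j, u_j>), so |<v, e_j>|^2 = <v, u_j>^2 / <u_j, u_j>.
Coefficients: <v, e_1> = -1/sqrt(13), <v, e_2> = 4/sqrt(468), <v, e_3> = 22/sqrt(180).
Square and sum: Σ |<v, e_j>|^2 = 14/5.
Compute ||v||^2 = v·v = 10.
Deficit = 10 − 14/5 = 36/5 ≥ 0, confirming Bessel's inequality. (The deficit equals ||v − Σ <v,e_j> e_j||^2, the squared distance from v to span{e_j}.)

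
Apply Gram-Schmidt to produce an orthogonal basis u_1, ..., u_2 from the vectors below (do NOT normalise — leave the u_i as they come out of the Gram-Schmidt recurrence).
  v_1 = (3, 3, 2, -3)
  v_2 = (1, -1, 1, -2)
Orthogonal basis:
  u_1 = (3, 3, 2, -3)
  u_2 = (7/31, -55/31, 15/31, -38/31)

Apply the Gram-Schmidt recurrence
  u_1 = v_1
  u_i = v_i − Σ_{j<i} ((v_i · u_j) / (u_j · u_j)) · u_j.

Step by step this gives:
  u_1 = (3, 3, 2, -3)
  u_2 = (7/31, -55/31, 15/31, -38/31)

Orthogonality check:
  u_2 · u_1 = 0 (should be 0)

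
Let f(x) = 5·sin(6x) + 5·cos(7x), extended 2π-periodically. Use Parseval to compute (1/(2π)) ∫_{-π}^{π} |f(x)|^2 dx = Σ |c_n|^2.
Σ |c_n|^2 = 25

Expand |f|^2 and use orthogonality of {sin(nx), cos(mx)} on [-π, π]:
  ∫_{-π}^{π} sin(nx)^2 dx = π, ∫ cos(mx)^2 dx = π, and cross terms integrate to 0.
So ∫_{-π}^{π} f(x)^2 dx = 5^2 · π + 5^2 · π = (25 + 25)π.
Divide by 2π: (25 + 25)/2 = 25.
By Parseval, this equals Σ |c_n|^2.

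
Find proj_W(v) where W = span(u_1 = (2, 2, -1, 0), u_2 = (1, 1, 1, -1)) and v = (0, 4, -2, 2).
proj_W(v) = (50/27, 50/27, -70/27, 10/9)

Set up U = [u_1 | ... | u_2] ∈ R^(4×2). The projector onto W = col(U) is P = U (U^T U)^(-1) U^T.
Compute U^T U =
  [9, 3]
  [3, 4],
and U^T v = (10, 0).
Solve U^T U · c = U^T v for the coefficients: c = (40/27, -10/9). The projection is proj_W(v) = U c.
Check: (v - proj_W(v)) · u_1 = 0  (should be 0).
Check: (v - proj_W(v)) · u_2 = 0  (should be 0).
Result: proj_W(v) = (50/27, 50/27, -70/27, 10/9).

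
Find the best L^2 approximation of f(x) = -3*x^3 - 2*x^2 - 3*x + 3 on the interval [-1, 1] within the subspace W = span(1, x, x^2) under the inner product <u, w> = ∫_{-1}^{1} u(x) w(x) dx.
g(x) = -2*x^2 - 24*x/5 + 3

The best approximation g ∈ W is the orthogonal projection of f onto W. Writing g = a_0 + a_1 x + a_2 x^2, the coefficients solve the normal equations G · a = b where
  G_{ij} = <φ_i, φ_j> and b_i = <f, φ_i>, with φ_0 = 1, φ_1 = x, φ_2 = x^2.
G =
  [2, 0, 2/3]
  [0, 2/3, 0]
  [2/3, 0, 2/5],
b = (14/3, -16/5, 6/5).
Solving gives a_0 = 3, a_1 = -24/5, a_2 = -2, so
  g(x) = -2*x^2 - 24*x/5 + 3.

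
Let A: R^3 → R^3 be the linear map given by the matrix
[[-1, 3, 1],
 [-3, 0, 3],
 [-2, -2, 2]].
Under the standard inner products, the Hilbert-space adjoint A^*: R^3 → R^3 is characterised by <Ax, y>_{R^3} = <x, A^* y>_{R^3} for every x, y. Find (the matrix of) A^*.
A^* = A^T =
[[-1, -3, -2],
 [3, 0, -2],
 [1, 3, 2]]

For real matrices with standard dot products, the defining identity <Ax, y> = <x, A^* y> gives (Ax)^T y = x^T (A^*) y, i.e. x^T A^T y = x^T (A^*) y. Since this holds for all x, y, we must have A^* = A^T. Therefore
A^* =
[[-1, -3, -2],
 [3, 0, -2],
 [1, 3, 2]].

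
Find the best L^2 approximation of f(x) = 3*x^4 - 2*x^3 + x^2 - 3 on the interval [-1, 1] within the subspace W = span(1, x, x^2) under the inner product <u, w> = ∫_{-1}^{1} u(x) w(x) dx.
g(x) = 25*x^2/7 - 6*x/5 - 114/35

The best approximation g ∈ W is the orthogonal projection of f onto W. Writing g = a_0 + a_1 x + a_2 x^2, the coefficients solve the normal equations G · a = b where
  G_{ij} = <φ_i, φ_j> and b_i = <f, φ_i>, with φ_0 = 1, φ_1 = x, φ_2 = x^2.
G =
  [2, 0, 2/3]
  [0, 2/3, 0]
  [2/3, 0, 2/5],
b = (-62/15, -4/5, -26/35).
Solving gives a_0 = -114/35, a_1 = -6/5, a_2 = 25/7, so
  g(x) = 25*x^2/7 - 6*x/5 - 114/35.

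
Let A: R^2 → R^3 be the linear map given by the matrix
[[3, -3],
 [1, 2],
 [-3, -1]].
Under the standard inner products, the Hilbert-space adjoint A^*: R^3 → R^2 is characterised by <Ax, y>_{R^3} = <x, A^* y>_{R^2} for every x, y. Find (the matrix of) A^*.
A^* = A^T =
[[3, 1, -3],
 [-3, 2, -1]]

For real matrices with standard dot products, the defining identity <Ax, y> = <x, A^* y> gives (Ax)^T y = x^T (A^*) y, i.e. x^T A^T y = x^T (A^*) y. Since this holds for all x, y, we must have A^* = A^T. Therefore
A^* =
[[3, 1, -3],
 [-3, 2, -1]].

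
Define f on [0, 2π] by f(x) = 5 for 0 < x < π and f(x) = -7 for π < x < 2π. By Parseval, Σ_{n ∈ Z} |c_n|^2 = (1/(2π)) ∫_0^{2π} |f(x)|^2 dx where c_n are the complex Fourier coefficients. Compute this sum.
Σ |c_n|^2 = 37

Parseval equates the L^2 energy of f (normalised by 1/(2π)) with the ℓ^2 sum of its Fourier coefficients: (1/(2π)) ∫_0^{2π} |f|^2 = Σ |c_n|^2.
Compute the left side: (1/(2π)) [∫_0^π 5^2 dx + ∫_π^{2π} (-7)^2 dx] = (1/(2π)) · (25π + 49π) = (25 + 49)/2 = 37.
So Σ_{n ∈ Z} |c_n|^2 = 37.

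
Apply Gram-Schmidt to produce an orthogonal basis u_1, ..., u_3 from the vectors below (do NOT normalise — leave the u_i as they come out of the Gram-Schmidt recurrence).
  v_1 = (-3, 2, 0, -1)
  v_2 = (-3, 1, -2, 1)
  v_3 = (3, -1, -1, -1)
Orthogonal basis:
  u_1 = (-3, 2, 0, -1)
  u_2 = (-6/7, -3/7, -2, 12/7)
  u_3 = (36/55, 18/55, -81/55, -72/55)

Apply the Gram-Schmidt recurrence
  u_1 = v_1
  u_i = v_i − Σ_{j<i} ((v_i · u_j) / (u_j · u_j)) · u_j.

Step by step this gives:
  u_1 = (-3, 2, 0, -1)
  u_2 = (-6/7, -3/7, -2, 12/7)
  u_3 = (36/55, 18/55, -81/55, -72/55)

Orthogonality check:
  u_2 · u_1 = 0 (should be 0)
  u_3 · u_1 = 0 (should be 0)
  u_3 · u_2 = 0 (should be 0)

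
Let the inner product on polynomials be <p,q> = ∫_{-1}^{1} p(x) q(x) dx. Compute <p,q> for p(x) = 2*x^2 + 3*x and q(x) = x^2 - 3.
<p,q> = -16/5

Expand the product: p(x)·q(x) = 2*x^4 + 3*x^3 - 6*x^2 - 9*x.
∫_{-1}^{1} of each monomial x^k gives [2/(k+1) if k even, 0 if k odd]. Integrating term-by-term (or equivalently evaluating the antiderivative F(x) = 2*x^5/5 + 3*x^4/4 - 2*x^3 - 9*x^2/2 at the endpoints):
  F(1) − F(−1) = -107/20 − (-43/20) = -16/5.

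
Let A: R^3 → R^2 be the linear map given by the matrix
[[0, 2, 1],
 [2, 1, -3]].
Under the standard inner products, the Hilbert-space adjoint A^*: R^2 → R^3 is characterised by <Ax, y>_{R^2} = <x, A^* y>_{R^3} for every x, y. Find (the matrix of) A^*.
A^* = A^T =
[[0, 2],
 [2, 1],
 [1, -3]]

For real matrices with standard dot products, the defining identity <Ax, y> = <x, A^* y> gives (Ax)^T y = x^T (A^*) y, i.e. x^T A^T y = x^T (A^*) y. Since this holds for all x, y, we must have A^* = A^T. Therefore
A^* =
[[0, 2],
 [2, 1],
 [1, -3]].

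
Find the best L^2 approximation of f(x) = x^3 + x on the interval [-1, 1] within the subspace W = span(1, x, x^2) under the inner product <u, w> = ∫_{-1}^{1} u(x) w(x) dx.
g(x) = 8*x/5

The best approximation g ∈ W is the orthogonal projection of f onto W. Writing g = a_0 + a_1 x + a_2 x^2, the coefficients solve the normal equations G · a = b where
  G_{ij} = <φ_i, φ_j> and b_i = <f, φ_i>, with φ_0 = 1, φ_1 = x, φ_2 = x^2.
G =
  [2, 0, 2/3]
  [0, 2/3, 0]
  [2/3, 0, 2/5],
b = (0, 16/15, 0).
Solving gives a_0 = 0, a_1 = 8/5, a_2 = 0, so
  g(x) = 8*x/5.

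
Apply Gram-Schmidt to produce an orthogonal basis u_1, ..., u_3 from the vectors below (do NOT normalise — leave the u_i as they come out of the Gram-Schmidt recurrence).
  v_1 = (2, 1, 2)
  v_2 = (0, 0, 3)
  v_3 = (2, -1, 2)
Orthogonal basis:
  u_1 = (2, 1, 2)
  u_2 = (-4/3, -2/3, 5/3)
  u_3 = (4/5, -8/5, 0)

Apply the Gram-Schmidt recurrence
  u_1 = v_1
  u_i = v_i − Σ_{j<i} ((v_i · u_j) / (u_j · u_j)) · u_j.

Step by step this gives:
  u_1 = (2, 1, 2)
  u_2 = (-4/3, -2/3, 5/3)
  u_3 = (4/5, -8/5, 0)

Orthogonality check:
  u_2 · u_1 = 0 (should be 0)
  u_3 · u_1 = 0 (should be 0)
  u_3 · u_2 = 0 (should be 0)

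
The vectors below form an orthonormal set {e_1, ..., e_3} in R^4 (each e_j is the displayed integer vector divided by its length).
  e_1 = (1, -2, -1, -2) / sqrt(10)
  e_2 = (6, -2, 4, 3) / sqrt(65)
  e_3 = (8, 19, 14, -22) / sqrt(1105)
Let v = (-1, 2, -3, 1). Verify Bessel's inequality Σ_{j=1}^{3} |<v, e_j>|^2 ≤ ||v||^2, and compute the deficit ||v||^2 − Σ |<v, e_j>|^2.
Σ |<v, e_j>|^2 = 41/5; ||v||^2 = 15; deficit = 34/5

Write each e_j = u_j / sqrt(<u_j, u_j>) where u_j is the displayed integer vector. Then <v, e_j> = <v, u_j> / sqrt(<u_j, u_j>), so |<v, e_j>|^2 = <v, u_j>^2 / <u_j, u_j>.
Coefficients: <v, e_1> = -4/sqrt(10), <v, e_2> = -19/sqrt(65), <v, e_3> = -34/sqrt(1105).
Square and sum: Σ |<v, e_j>|^2 = 41/5.
Compute ||v||^2 = v·v = 15.
Deficit = 15 − 41/5 = 34/5 ≥ 0, confirming Bessel's inequality. (The deficit equals ||v − Σ <v,e_j> e_j||^2, the squared distance from v to span{e_j}.)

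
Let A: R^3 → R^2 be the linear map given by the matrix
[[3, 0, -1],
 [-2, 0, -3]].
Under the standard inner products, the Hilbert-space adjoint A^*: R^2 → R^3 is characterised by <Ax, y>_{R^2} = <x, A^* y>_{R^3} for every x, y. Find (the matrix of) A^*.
A^* = A^T =
[[3, -2],
 [0, 0],
 [-1, -3]]

For real matrices with standard dot products, the defining identity <Ax, y> = <x, A^* y> gives (Ax)^T y = x^T (A^*) y, i.e. x^T A^T y = x^T (A^*) y. Since this holds for all x, y, we must have A^* = A^T. Therefore
A^* =
[[3, -2],
 [0, 0],
 [-1, -3]].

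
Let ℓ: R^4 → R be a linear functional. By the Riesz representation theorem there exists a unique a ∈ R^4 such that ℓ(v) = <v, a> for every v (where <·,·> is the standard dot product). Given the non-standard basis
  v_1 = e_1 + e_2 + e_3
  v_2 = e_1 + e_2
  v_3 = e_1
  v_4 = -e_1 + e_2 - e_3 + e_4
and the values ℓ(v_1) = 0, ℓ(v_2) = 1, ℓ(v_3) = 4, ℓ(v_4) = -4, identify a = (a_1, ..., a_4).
a = (4, -3, -1, 2)

Write a = (a_1, ..., a_4) in the standard basis. For each basis vector v_i, ℓ(v_i) = <v_i, a> is a linear equation in the a_j's. Collect the n equations into a matrix system V a = ℓ, where row i of V is v_i (expressed in the standard basis). Since V is invertible (lower-triangular with 1s on the diagonal, up to permutation), solve by back-substitution:
  V =
[[1, 1, 1, 0],
 [1, 1, 0, 0],
 [1, 0, 0, 0],
 [-1, 1, -1, 1]]
  V a = (0, 1, 4, -4)
Solving gives a = (4, -3, -1, 2).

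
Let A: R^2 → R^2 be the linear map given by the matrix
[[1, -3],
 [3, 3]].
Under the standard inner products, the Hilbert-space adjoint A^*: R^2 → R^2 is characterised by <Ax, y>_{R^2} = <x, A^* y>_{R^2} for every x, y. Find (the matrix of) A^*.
A^* = A^T =
[[1, 3],
 [-3, 3]]

For real matrices with standard dot products, the defining identity <Ax, y> = <x, A^* y> gives (Ax)^T y = x^T (A^*) y, i.e. x^T A^T y = x^T (A^*) y. Since this holds for all x, y, we must have A^* = A^T. Therefore
A^* =
[[1, 3],
 [-3, 3]].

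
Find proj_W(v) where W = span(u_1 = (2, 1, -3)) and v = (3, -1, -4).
proj_W(v) = (17/7, 17/14, -51/14)

Set up U = [u_1 | ... | u_1] ∈ R^(3×1). The projector onto W = col(U) is P = U (U^T U)^(-1) U^T.
Compute U^T U =
  [14],
and U^T v = (17).
Solve U^T U · c = U^T v for the coefficients: c = (17/14). The projection is proj_W(v) = U c.
Check: (v - proj_W(v)) · u_1 = 0  (should be 0).
Result: proj_W(v) = (17/7, 17/14, -51/14).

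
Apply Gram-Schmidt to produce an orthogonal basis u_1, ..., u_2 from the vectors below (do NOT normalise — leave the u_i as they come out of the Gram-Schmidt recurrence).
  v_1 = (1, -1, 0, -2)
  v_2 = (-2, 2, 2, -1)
Orthogonal basis:
  u_1 = (1, -1, 0, -2)
  u_2 = (-5/3, 5/3, 2, -5/3)

Apply the Gram-Schmidt recurrence
  u_1 = v_1
  u_i = v_i − Σ_{j<i} ((v_i · u_j) / (u_j · u_j)) · u_j.

Step by step this gives:
  u_1 = (1, -1, 0, -2)
  u_2 = (-5/3, 5/3, 2, -5/3)

Orthogonality check:
  u_2 · u_1 = 0 (should be 0)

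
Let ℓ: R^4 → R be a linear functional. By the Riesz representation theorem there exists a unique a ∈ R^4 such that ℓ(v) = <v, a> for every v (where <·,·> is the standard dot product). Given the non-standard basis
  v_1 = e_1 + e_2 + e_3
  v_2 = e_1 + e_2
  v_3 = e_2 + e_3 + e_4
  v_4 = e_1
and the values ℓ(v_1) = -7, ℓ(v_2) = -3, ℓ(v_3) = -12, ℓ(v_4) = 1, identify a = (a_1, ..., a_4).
a = (1, -4, -4, -4)

Write a = (a_1, ..., a_4) in the standard basis. For each basis vector v_i, ℓ(v_i) = <v_i, a> is a linear equation in the a_j's. Collect the n equations into a matrix system V a = ℓ, where row i of V is v_i (expressed in the standard basis). Since V is invertible (lower-triangular with 1s on the diagonal, up to permutation), solve by back-substitution:
  V =
[[1, 1, 1, 0],
 [1, 1, 0, 0],
 [0, 1, 1, 1],
 [1, 0, 0, 0]]
  V a = (-7, -3, -12, 1)
Solving gives a = (1, -4, -4, -4).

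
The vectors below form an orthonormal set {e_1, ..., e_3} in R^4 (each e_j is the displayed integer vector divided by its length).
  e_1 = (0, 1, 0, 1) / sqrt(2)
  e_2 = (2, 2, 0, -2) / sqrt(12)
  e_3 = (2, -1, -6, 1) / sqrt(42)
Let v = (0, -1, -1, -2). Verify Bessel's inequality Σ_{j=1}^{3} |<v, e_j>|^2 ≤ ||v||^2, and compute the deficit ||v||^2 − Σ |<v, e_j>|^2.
Σ |<v, e_j>|^2 = 38/7; ||v||^2 = 6; deficit = 4/7

Write each e_j = u_j / sqrt(<u_j, u_j>) where u_j is the displayed integer vector. Then <v, e_j> = <v, u_j> / sqrt(<u_j, u_j>), so |<v, e_j>|^2 = <v, u_j>^2 / <u_j, u_j>.
Coefficients: <v, e_1> = -3/sqrt(2), <v, e_2> = 2/sqrt(12), <v, e_3> = 5/sqrt(42).
Square and sum: Σ |<v, e_j>|^2 = 38/7.
Compute ||v||^2 = v·v = 6.
Deficit = 6 − 38/7 = 4/7 ≥ 0, confirming Bessel's inequality. (The deficit equals ||v − Σ <v,e_j> e_j||^2, the squared distance from v to span{e_j}.)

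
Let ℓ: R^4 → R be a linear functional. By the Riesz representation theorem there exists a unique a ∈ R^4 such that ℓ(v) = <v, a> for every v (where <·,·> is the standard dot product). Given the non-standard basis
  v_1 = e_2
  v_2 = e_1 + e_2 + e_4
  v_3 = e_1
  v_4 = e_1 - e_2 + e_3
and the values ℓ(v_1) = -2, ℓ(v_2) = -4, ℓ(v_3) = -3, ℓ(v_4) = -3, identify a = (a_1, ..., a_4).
a = (-3, -2, -2, 1)

Write a = (a_1, ..., a_4) in the standard basis. For each basis vector v_i, ℓ(v_i) = <v_i, a> is a linear equation in the a_j's. Collect the n equations into a matrix system V a = ℓ, where row i of V is v_i (expressed in the standard basis). Since V is invertible (lower-triangular with 1s on the diagonal, up to permutation), solve by back-substitution:
  V =
[[0, 1, 0, 0],
 [1, 1, 0, 1],
 [1, 0, 0, 0],
 [1, -1, 1, 0]]
  V a = (-2, -4, -3, -3)
Solving gives a = (-3, -2, -2, 1).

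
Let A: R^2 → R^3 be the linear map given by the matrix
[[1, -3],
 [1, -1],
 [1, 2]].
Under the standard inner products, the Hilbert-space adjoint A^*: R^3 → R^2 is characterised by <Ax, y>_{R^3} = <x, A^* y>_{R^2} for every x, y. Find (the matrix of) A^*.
A^* = A^T =
[[1, 1, 1],
 [-3, -1, 2]]

For real matrices with standard dot products, the defining identity <Ax, y> = <x, A^* y> gives (Ax)^T y = x^T (A^*) y, i.e. x^T A^T y = x^T (A^*) y. Since this holds for all x, y, we must have A^* = A^T. Therefore
A^* =
[[1, 1, 1],
 [-3, -1, 2]].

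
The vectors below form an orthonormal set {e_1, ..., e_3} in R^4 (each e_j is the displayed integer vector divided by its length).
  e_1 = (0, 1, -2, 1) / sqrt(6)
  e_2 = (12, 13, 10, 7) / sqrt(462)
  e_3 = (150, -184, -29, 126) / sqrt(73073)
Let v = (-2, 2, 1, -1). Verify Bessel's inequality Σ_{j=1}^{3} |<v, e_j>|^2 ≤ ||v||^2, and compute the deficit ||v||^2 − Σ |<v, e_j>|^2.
Σ |<v, e_j>|^2 = 9006/949; ||v||^2 = 10; deficit = 484/949

Write each e_j = u_j / sqrt(<u_j, u_j>) where u_j is the displayed integer vector. Then <v, e_j> = <v, u_j> / sqrt(<u_j, u_j>), so |<v, e_j>|^2 = <v, u_j>^2 / <u_j, u_j>.
Coefficients: <v, e_1> = -1/sqrt(6), <v, e_2> = 5/sqrt(462), <v, e_3> = -823/sqrt(73073).
Square and sum: Σ |<v, e_j>|^2 = 9006/949.
Compute ||v||^2 = v·v = 10.
Deficit = 10 − 9006/949 = 484/949 ≥ 0, confirming Bessel's inequality. (The deficit equals ||v − Σ <v,e_j> e_j||^2, the squared distance from v to span{e_j}.)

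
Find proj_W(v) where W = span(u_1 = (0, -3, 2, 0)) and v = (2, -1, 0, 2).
proj_W(v) = (0, -9/13, 6/13, 0)

Set up U = [u_1 | ... | u_1] ∈ R^(4×1). The projector onto W = col(U) is P = U (U^T U)^(-1) U^T.
Compute U^T U =
  [13],
and U^T v = (3).
Solve U^T U · c = U^T v for the coefficients: c = (3/13). The projection is proj_W(v) = U c.
Check: (v - proj_W(v)) · u_1 = 0  (should be 0).
Result: proj_W(v) = (0, -9/13, 6/13, 0).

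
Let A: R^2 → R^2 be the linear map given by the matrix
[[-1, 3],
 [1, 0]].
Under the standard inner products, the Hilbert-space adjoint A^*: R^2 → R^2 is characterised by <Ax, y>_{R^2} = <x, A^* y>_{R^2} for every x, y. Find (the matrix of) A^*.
A^* = A^T =
[[-1, 1],
 [3, 0]]

For real matrices with standard dot products, the defining identity <Ax, y> = <x, A^* y> gives (Ax)^T y = x^T (A^*) y, i.e. x^T A^T y = x^T (A^*) y. Since this holds for all x, y, we must have A^* = A^T. Therefore
A^* =
[[-1, 1],
 [3, 0]].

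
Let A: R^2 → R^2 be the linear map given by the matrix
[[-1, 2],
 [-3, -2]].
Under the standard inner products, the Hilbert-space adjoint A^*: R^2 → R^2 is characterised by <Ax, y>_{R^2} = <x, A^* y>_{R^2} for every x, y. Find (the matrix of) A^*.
A^* = A^T =
[[-1, -3],
 [2, -2]]

For real matrices with standard dot products, the defining identity <Ax, y> = <x, A^* y> gives (Ax)^T y = x^T (A^*) y, i.e. x^T A^T y = x^T (A^*) y. Since this holds for all x, y, we must have A^* = A^T. Therefore
A^* =
[[-1, -3],
 [2, -2]].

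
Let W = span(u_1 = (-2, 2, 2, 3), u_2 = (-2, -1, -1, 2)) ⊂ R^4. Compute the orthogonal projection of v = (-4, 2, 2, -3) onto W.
proj_W(v) = (2/87, 124/87, 124/87, 13/29)

Set up U = [u_1 | ... | u_2] ∈ R^(4×2). The projector onto W = col(U) is P = U (U^T U)^(-1) U^T.
Compute U^T U =
  [21, 6]
  [6, 10],
and U^T v = (7, -2).
Solve U^T U · c = U^T v for the coefficients: c = (41/87, -14/29). The projection is proj_W(v) = U c.
Check: (v - proj_W(v)) · u_1 = 0  (should be 0).
Check: (v - proj_W(v)) · u_2 = 0  (should be 0).
Result: proj_W(v) = (2/87, 124/87, 124/87, 13/29).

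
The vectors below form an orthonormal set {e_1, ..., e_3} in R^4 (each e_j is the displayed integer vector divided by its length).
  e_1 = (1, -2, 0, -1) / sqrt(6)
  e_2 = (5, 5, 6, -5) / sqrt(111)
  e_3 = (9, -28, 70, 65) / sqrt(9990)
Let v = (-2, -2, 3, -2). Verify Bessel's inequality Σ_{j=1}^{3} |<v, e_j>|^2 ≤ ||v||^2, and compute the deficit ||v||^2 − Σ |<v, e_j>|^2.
Σ |<v, e_j>|^2 = 626/135; ||v||^2 = 21; deficit = 2209/135

Write each e_j = u_j / sqrt(<u_j, u_j>) where u_j is the displayed integer vector. Then <v, e_j> = <v, u_j> / sqrt(<u_j, u_j>), so |<v, e_j>|^2 = <v, u_j>^2 / <u_j, u_j>.
Coefficients: <v, e_1> = 4/sqrt(6), <v, e_2> = 8/sqrt(111), <v, e_3> = 118/sqrt(9990).
Square and sum: Σ |<v, e_j>|^2 = 626/135.
Compute ||v||^2 = v·v = 21.
Deficit = 21 − 626/135 = 2209/135 ≥ 0, confirming Bessel's inequality. (The deficit equals ||v − Σ <v,e_j> e_j||^2, the squared distance from v to span{e_j}.)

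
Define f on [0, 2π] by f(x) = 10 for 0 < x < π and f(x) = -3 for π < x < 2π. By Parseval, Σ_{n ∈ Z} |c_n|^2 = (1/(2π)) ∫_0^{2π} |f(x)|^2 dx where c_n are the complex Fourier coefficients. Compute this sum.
Σ |c_n|^2 = 109/2

Parseval equates the L^2 energy of f (normalised by 1/(2π)) with the ℓ^2 sum of its Fourier coefficients: (1/(2π)) ∫_0^{2π} |f|^2 = Σ |c_n|^2.
Compute the left side: (1/(2π)) [∫_0^π 10^2 dx + ∫_π^{2π} (-3)^2 dx] = (1/(2π)) · (100π + 9π) = (100 + 9)/2 = 109/2.
So Σ_{n ∈ Z} |c_n|^2 = 109/2.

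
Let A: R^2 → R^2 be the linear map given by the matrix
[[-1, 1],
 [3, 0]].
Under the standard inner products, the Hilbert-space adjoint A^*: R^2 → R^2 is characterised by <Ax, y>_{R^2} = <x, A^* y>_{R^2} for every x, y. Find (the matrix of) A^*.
A^* = A^T =
[[-1, 3],
 [1, 0]]

For real matrices with standard dot products, the defining identity <Ax, y> = <x, A^* y> gives (Ax)^T y = x^T (A^*) y, i.e. x^T A^T y = x^T (A^*) y. Since this holds for all x, y, we must have A^* = A^T. Therefore
A^* =
[[-1, 3],
 [1, 0]].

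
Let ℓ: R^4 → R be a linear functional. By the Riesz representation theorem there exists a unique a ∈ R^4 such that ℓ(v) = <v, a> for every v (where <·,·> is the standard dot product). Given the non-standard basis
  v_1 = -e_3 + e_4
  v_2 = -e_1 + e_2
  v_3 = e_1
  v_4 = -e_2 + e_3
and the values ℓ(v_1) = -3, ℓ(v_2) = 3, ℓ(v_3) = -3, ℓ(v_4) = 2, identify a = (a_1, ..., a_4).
a = (-3, 0, 2, -1)

Write a = (a_1, ..., a_4) in the standard basis. For each basis vector v_i, ℓ(v_i) = <v_i, a> is a linear equation in the a_j's. Collect the n equations into a matrix system V a = ℓ, where row i of V is v_i (expressed in the standard basis). Since V is invertible (lower-triangular with 1s on the diagonal, up to permutation), solve by back-substitution:
  V =
[[0, 0, -1, 1],
 [-1, 1, 0, 0],
 [1, 0, 0, 0],
 [0, -1, 1, 0]]
  V a = (-3, 3, -3, 2)
Solving gives a = (-3, 0, 2, -1).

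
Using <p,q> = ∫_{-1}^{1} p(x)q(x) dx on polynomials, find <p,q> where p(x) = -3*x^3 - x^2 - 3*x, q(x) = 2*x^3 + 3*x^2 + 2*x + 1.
<p,q> = -260/21

Expand the product: p(x)·q(x) = -6*x^6 - 11*x^5 - 15*x^4 - 14*x^3 - 7*x^2 - 3*x.
∫_{-1}^{1} of each monomial x^k gives [2/(k+1) if k even, 0 if k odd]. Integrating term-by-term (or equivalently evaluating the antiderivative F(x) = -6*x^7/7 - 11*x^6/6 - 3*x^5 - 7*x^4/2 - 7*x^3/3 - 3*x^2/2 at the endpoints):
  F(1) − F(−1) = -547/42 − (-9/14) = -260/21.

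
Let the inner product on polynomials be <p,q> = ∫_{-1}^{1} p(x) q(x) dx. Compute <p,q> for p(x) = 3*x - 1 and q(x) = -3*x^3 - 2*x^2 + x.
<p,q> = -4/15

Expand the product: p(x)·q(x) = -9*x^4 - 3*x^3 + 5*x^2 - x.
∫_{-1}^{1} of each monomial x^k gives [2/(k+1) if k even, 0 if k odd]. Integrating term-by-term (or equivalently evaluating the antiderivative F(x) = -9*x^5/5 - 3*x^4/4 + 5*x^3/3 - x^2/2 at the endpoints):
  F(1) − F(−1) = -83/60 − (-67/60) = -4/15.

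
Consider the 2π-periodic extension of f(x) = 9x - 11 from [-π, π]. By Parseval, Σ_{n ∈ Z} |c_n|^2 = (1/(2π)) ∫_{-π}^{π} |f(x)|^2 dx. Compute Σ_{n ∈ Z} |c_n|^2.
Σ |c_n|^2 = 27π^2 + 121

Expand and integrate term by term over [-π, π]:
  ∫ (9x)^2 dx = 81·(2π^3/3); ∫ 2·9·(-11)·x dx = 0 (odd integrand); ∫ (-11)^2 dx = 121·2π.
So (1/(2π)) ∫_{-π}^{π} (9x - 11)^2 dx = 81π^2/3 + 121 = 27π^2 + 121.
Parseval ⇒ Σ |c_n|^2 = 27π^2 + 121.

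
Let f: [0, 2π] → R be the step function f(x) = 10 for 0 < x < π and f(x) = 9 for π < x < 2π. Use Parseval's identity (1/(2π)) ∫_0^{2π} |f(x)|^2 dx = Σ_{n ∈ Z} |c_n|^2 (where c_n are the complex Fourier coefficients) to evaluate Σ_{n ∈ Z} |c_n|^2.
Σ |c_n|^2 = 181/2

Parseval equates the L^2 energy of f (normalised by 1/(2π)) with the ℓ^2 sum of its Fourier coefficients: (1/(2π)) ∫_0^{2π} |f|^2 = Σ |c_n|^2.
Compute the left side: (1/(2π)) [∫_0^π 10^2 dx + ∫_π^{2π} 9^2 dx] = (1/(2π)) · (100π + 81π) = (100 + 81)/2 = 181/2.
So Σ_{n ∈ Z} |c_n|^2 = 181/2.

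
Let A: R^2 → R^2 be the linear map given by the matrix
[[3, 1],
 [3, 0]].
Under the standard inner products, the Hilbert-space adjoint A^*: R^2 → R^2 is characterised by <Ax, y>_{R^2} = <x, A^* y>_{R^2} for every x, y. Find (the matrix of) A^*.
A^* = A^T =
[[3, 3],
 [1, 0]]

For real matrices with standard dot products, the defining identity <Ax, y> = <x, A^* y> gives (Ax)^T y = x^T (A^*) y, i.e. x^T A^T y = x^T (A^*) y. Since this holds for all x, y, we must have A^* = A^T. Therefore
A^* =
[[3, 3],
 [1, 0]].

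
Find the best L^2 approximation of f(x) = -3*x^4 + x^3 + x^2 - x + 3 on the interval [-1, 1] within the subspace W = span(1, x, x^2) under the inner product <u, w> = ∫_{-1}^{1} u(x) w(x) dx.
g(x) = -11*x^2/7 - 2*x/5 + 114/35

The best approximation g ∈ W is the orthogonal projection of f onto W. Writing g = a_0 + a_1 x + a_2 x^2, the coefficients solve the normal equations G · a = b where
  G_{ij} = <φ_i, φ_j> and b_i = <f, φ_i>, with φ_0 = 1, φ_1 = x, φ_2 = x^2.
G =
  [2, 0, 2/3]
  [0, 2/3, 0]
  [2/3, 0, 2/5],
b = (82/15, -4/15, 54/35).
Solving gives a_0 = 114/35, a_1 = -2/5, a_2 = -11/7, so
  g(x) = -11*x^2/7 - 2*x/5 + 114/35.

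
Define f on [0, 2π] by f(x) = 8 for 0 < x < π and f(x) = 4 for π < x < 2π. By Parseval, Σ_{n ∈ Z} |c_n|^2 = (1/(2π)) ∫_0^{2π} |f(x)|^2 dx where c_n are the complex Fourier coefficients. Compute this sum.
Σ |c_n|^2 = 40

Parseval equates the L^2 energy of f (normalised by 1/(2π)) with the ℓ^2 sum of its Fourier coefficients: (1/(2π)) ∫_0^{2π} |f|^2 = Σ |c_n|^2.
Compute the left side: (1/(2π)) [∫_0^π 8^2 dx + ∫_π^{2π} 4^2 dx] = (1/(2π)) · (64π + 16π) = (64 + 16)/2 = 40.
So Σ_{n ∈ Z} |c_n|^2 = 40.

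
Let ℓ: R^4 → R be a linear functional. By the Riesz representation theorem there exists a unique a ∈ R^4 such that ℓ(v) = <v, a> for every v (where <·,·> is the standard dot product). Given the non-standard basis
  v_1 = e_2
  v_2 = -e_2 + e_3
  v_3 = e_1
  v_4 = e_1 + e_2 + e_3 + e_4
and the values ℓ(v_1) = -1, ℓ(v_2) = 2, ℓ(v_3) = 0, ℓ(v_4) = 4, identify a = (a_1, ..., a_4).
a = (0, -1, 1, 4)

Write a = (a_1, ..., a_4) in the standard basis. For each basis vector v_i, ℓ(v_i) = <v_i, a> is a linear equation in the a_j's. Collect the n equations into a matrix system V a = ℓ, where row i of V is v_i (expressed in the standard basis). Since V is invertible (lower-triangular with 1s on the diagonal, up to permutation), solve by back-substitution:
  V =
[[0, 1, 0, 0],
 [0, -1, 1, 0],
 [1, 0, 0, 0],
 [1, 1, 1, 1]]
  V a = (-1, 2, 0, 4)
Solving gives a = (0, -1, 1, 4).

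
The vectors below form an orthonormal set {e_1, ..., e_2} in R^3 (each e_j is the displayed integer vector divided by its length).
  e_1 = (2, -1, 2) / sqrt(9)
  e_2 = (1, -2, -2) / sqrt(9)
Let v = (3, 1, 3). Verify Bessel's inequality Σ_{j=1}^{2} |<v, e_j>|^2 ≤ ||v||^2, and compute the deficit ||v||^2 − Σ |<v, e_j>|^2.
Σ |<v, e_j>|^2 = 146/9; ||v||^2 = 19; deficit = 25/9

Write each e_j = u_j / sqrt(<u_j, u_j>) where u_j is the displayed integer vector. Then <v, e_j> = <v, u_j> / sqrt(<u_j, u_j>), so |<v, e_j>|^2 = <v, u_j>^2 / <u_j, u_j>.
Coefficients: <v, e_1> = 11/sqrt(9), <v, e_2> = -5/sqrt(9).
Square and sum: Σ |<v, e_j>|^2 = 146/9.
Compute ||v||^2 = v·v = 19.
Deficit = 19 − 146/9 = 25/9 ≥ 0, confirming Bessel's inequality. (The deficit equals ||v − Σ <v,e_j> e_j||^2, the squared distance from v to span{e_j}.)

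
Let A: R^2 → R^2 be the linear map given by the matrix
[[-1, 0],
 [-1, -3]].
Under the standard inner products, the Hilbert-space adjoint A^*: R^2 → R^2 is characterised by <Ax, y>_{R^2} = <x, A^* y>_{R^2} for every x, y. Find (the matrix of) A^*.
A^* = A^T =
[[-1, -1],
 [0, -3]]

For real matrices with standard dot products, the defining identity <Ax, y> = <x, A^* y> gives (Ax)^T y = x^T (A^*) y, i.e. x^T A^T y = x^T (A^*) y. Since this holds for all x, y, we must have A^* = A^T. Therefore
A^* =
[[-1, -1],
 [0, -3]].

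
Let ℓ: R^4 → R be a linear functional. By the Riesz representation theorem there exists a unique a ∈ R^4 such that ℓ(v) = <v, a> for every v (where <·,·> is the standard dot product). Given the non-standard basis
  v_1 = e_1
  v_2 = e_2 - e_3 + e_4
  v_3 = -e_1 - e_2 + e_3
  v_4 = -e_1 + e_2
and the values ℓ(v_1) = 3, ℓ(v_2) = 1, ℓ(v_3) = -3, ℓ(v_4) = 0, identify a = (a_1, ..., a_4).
a = (3, 3, 3, 1)

Write a = (a_1, ..., a_4) in the standard basis. For each basis vector v_i, ℓ(v_i) = <v_i, a> is a linear equation in the a_j's. Collect the n equations into a matrix system V a = ℓ, where row i of V is v_i (expressed in the standard basis). Since V is invertible (lower-triangular with 1s on the diagonal, up to permutation), solve by back-substitution:
  V =
[[1, 0, 0, 0],
 [0, 1, -1, 1],
 [-1, -1, 1, 0],
 [-1, 1, 0, 0]]
  V a = (3, 1, -3, 0)
Solving gives a = (3, 3, 3, 1).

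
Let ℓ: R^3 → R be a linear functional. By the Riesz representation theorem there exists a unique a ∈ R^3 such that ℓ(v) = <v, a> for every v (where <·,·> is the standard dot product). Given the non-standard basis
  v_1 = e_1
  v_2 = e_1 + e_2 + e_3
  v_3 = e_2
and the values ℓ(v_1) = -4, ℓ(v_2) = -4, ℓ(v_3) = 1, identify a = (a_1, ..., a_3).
a = (-4, 1, -1)

Write a = (a_1, ..., a_3) in the standard basis. For each basis vector v_i, ℓ(v_i) = <v_i, a> is a linear equation in the a_j's. Collect the n equations into a matrix system V a = ℓ, where row i of V is v_i (expressed in the standard basis). Since V is invertible (lower-triangular with 1s on the diagonal, up to permutation), solve by back-substitution:
  V =
[[1, 0, 0],
 [1, 1, 1],
 [0, 1, 0]]
  V a = (-4, -4, 1)
Solving gives a = (-4, 1, -1).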